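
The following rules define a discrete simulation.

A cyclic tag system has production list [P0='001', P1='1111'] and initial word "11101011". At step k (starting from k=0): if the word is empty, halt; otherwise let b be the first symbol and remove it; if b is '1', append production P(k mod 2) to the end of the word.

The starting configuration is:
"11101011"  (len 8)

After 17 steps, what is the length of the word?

[0] "11101011"  (len 8)
[1] "1101011001"  (len 10)
[2] "1010110011111"  (len 13)
[3] "010110011111001"  (len 15)
[4] "10110011111001"  (len 14)
[5] "0110011111001001"  (len 16)
[6] "110011111001001"  (len 15)
[7] "10011111001001001"  (len 17)
[8] "00111110010010011111"  (len 20)
[9] "0111110010010011111"  (len 19)
[10] "111110010010011111"  (len 18)
[11] "11110010010011111001"  (len 20)
[12] "11100100100111110011111"  (len 23)
[13] "1100100100111110011111001"  (len 25)
[14] "1001001001111100111110011111"  (len 28)
[15] "001001001111100111110011111001"  (len 30)
[16] "01001001111100111110011111001"  (len 29)
[17] "1001001111100111110011111001"  (len 28)

28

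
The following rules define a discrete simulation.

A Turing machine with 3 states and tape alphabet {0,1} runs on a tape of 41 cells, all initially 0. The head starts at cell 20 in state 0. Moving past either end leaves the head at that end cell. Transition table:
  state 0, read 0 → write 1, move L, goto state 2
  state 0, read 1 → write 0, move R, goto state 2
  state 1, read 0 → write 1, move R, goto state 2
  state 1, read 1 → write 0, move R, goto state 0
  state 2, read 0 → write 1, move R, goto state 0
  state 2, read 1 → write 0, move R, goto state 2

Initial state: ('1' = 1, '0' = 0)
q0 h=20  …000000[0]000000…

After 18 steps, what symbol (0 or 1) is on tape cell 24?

0

t=0: q0 h=20  …000000[0]000000…
t=1: q2 h=19  …000000[0]100000…
t=2: q0 h=20  …000001[1]000000…
t=3: q2 h=21  …000010[0]000000…
t=4: q0 h=22  …000101[0]000000…
t=5: q2 h=21  …000010[1]100000…
t=6: q2 h=22  …000100[1]000000…
t=7: q2 h=23  …001000[0]000000…
t=8: q0 h=24  …010001[0]000000…
t=9: q2 h=23  …001000[1]100000…
t=10: q2 h=24  …010000[1]000000…
t=11: q2 h=25  …100000[0]000000…
t=12: q0 h=26  …000001[0]000000…
t=13: q2 h=25  …100000[1]100000…
t=14: q2 h=26  …000000[1]000000…
t=15: q2 h=27  …000000[0]000000…
t=16: q0 h=28  …000001[0]000000…
t=17: q2 h=27  …000000[1]100000…
t=18: q2 h=28  …000000[1]000000…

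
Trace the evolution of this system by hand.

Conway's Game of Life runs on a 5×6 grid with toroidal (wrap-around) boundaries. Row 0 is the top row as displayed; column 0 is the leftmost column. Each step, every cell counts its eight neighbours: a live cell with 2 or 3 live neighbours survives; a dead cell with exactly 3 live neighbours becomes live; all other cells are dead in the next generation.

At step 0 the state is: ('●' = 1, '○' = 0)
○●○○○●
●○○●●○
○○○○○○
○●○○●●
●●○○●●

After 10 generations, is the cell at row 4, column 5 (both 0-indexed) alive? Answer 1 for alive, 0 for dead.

1

gen 0: ○●○○○●
●○○●●○
○○○○○○
○●○○●●
●●○○●●
gen 1: ○●●●○○
●○○○●●
●○○●○○
○●○○●○
○●●○○○
gen 2: ○○○●●●
●○○○●●
●●○●○○
●●○●○○
●○○○○○
gen 3: ○○○●○○
○●●○○○
○○○●○○
○○○○○●
●●●●○○
gen 4: ●○○●○○
○○●●○○
○○●○○○
●●○●●○
●●●●●○
gen 5: ●○○○○●
○●●●○○
○○○○●○
●○○○●○
○○○○○○
gen 6: ●●●○○○
●●●●●●
○●●○●●
○○○○○●
●○○○○○
gen 7: ○○○○●○
○○○○○○
○○○○○○
○●○○●●
●○○○○●
gen 8: ○○○○○●
○○○○○○
○○○○○○
○○○○●●
●○○○○○
gen 9: ○○○○○○
○○○○○○
○○○○○○
○○○○○●
●○○○●○
gen 10: ○○○○○○
○○○○○○
○○○○○○
○○○○○●
○○○○○●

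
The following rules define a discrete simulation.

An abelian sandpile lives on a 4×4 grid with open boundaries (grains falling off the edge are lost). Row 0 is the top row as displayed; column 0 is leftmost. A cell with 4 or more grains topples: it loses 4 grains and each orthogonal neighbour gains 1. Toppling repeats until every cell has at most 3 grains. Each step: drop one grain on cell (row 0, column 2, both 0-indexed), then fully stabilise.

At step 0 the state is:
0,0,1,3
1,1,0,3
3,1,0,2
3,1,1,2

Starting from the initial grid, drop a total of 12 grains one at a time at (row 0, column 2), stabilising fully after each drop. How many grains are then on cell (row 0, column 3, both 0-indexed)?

[0] 0,0,1,3
1,1,0,3
3,1,0,2
3,1,1,2
[1] 0,0,2,3
1,1,0,3
3,1,0,2
3,1,1,2
[2] 0,0,3,3
1,1,0,3
3,1,0,2
3,1,1,2
[3] 0,1,1,1
1,1,2,0
3,1,0,3
3,1,1,2
[4] 0,1,2,1
1,1,2,0
3,1,0,3
3,1,1,2
[5] 0,1,3,1
1,1,2,0
3,1,0,3
3,1,1,2
[6] 0,2,0,2
1,1,3,0
3,1,0,3
3,1,1,2
[7] 0,2,1,2
1,1,3,0
3,1,0,3
3,1,1,2
[8] 0,2,2,2
1,1,3,0
3,1,0,3
3,1,1,2
[9] 0,2,3,2
1,1,3,0
3,1,0,3
3,1,1,2
[10] 0,3,1,3
1,2,0,1
3,1,1,3
3,1,1,2
[11] 0,3,2,3
1,2,0,1
3,1,1,3
3,1,1,2
[12] 0,3,3,3
1,2,0,1
3,1,1,3
3,1,1,2

3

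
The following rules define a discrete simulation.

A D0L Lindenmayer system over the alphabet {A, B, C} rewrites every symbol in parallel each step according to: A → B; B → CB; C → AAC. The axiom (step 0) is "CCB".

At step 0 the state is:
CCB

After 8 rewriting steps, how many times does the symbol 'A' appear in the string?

0) CCB
1) AACAACCB
2) BBAACBBAACAACCB
3) CBCBBBAACCBCBBBAACBBAACAACCB
4) AACCBAACCBCBCBBBAACAACCBAACCBCBCBBBAACCBCBBBAACBBAACAACCB
5) BBAACAACCBBBAACAACCBAACCBAACCBCBCBBBAACBBAACAACCBBBAACAACCBAACCBAACCBCBCBBBAACAACCBAACCBCBCBBBAACCBCBBBAACBBAACAACCB
6) CBCBBBAACBBAACAACCBCBCBBBAACBBAACAACCBBBAACAACCBBBAACAACCB…BAACCBAACCBCBCBBBAACAACCBAACCBCBCBBBAACCBCBBBAACBBAACAACCB  (len 231)
7) AACCBAACCBCBCBBBAACCBCBBBAACBBAACAACCBAACCBAACCBCBCBBBAACC…BAACCBAACCBCBCBBBAACAACCBAACCBCBCBBBAACCBCBBBAACBBAACAACCB  (len 460)
8) BBAACAACCBBBAACAACCBAACCBAACCBCBCBBBAACAACCBAACCBCBCBBBAAC…BAACCBAACCBCBCBBBAACAACCBAACCBCBCBBBAACCBCBBBAACBBAACAACCB  (len 921)

306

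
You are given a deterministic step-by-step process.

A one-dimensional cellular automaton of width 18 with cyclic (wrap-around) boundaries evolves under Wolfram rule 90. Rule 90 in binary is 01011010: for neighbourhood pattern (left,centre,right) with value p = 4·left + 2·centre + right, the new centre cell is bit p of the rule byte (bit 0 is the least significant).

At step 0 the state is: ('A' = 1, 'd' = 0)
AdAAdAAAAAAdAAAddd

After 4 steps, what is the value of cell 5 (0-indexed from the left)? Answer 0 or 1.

1

0) AdAAdAAAAAAdAAAddd
1) ddAAdAddddAdAdAAdA
2) AAAAddAddAddddAAdd
3) AddAAAdAAdAddAAAAA
4) AAAAdAdAAddAAAdddd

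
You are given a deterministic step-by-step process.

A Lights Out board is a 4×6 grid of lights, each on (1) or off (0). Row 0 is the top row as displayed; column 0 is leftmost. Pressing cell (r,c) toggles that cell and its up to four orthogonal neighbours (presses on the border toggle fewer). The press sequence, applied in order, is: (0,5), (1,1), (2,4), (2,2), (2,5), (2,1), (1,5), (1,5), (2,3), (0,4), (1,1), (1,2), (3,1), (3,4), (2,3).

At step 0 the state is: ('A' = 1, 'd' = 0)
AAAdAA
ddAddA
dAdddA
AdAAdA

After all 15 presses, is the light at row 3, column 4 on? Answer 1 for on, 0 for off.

0

[0] AAAdAA
ddAddA
dAdddA
AdAAdA
[1] AAAddd
ddAddd
dAdddA
AdAAdA
[2] AdAddd
AAdddd
dddddA
AdAAdA
[3] AdAddd
AAddAd
dddAAd
AdAAAA
[4] AdAddd
AAAdAd
dAAdAd
AddAAA
[5] AdAddd
AAAdAA
dAAddA
AddAAd
[6] AdAddd
AdAdAA
AddddA
AAdAAd
[7] AdAddA
AdAddd
Addddd
AAdAAd
[8] AdAddd
AdAdAA
AddddA
AAdAAd
[9] AdAddd
AdAAAA
AdAAAA
AAddAd
[10] AdAAAA
AdAAdA
AdAAAA
AAddAd
[11] AAAAAA
dAdAdA
AAAAAA
AAddAd
[12] AAdAAA
ddAddA
AAdAAA
AAddAd
[13] AAdAAA
ddAddA
AddAAA
ddAdAd
[14] AAdAAA
ddAddA
AddAdA
ddAAdA
[15] AAdAAA
ddAAdA
AdAdAA
ddAddA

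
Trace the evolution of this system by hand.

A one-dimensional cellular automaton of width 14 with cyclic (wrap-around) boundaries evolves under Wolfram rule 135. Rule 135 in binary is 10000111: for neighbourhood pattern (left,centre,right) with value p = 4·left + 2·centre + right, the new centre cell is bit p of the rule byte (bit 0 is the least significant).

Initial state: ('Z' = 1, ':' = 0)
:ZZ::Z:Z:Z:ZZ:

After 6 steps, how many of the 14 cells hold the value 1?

3

[0] :ZZ::Z:Z:Z:ZZ:
[1] Z:::ZZ:Z:Z::::
[2] Z:ZZ:::Z:Z:ZZZ
[3] :::::ZZZ:Z::ZZ
[4] :ZZZZ:Z::Z:Z::
[5] Z:ZZ::Z:ZZ:Z:Z
[6] :::::ZZ::::Z::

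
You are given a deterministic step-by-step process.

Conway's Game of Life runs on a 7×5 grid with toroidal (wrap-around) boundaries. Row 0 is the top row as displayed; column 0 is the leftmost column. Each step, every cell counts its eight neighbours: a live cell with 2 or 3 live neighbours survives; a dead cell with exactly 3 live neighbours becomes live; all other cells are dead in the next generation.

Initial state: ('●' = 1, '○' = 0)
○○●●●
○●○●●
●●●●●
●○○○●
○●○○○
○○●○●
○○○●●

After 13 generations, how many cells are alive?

9

gen 0: ○○●●●
○●○●●
●●●●●
●○○○●
○●○○○
○○●○●
○○○●●
gen 1: ○○○○○
○○○○○
○○○○○
○○○○○
○●○●●
●○●○●
●○○○○
gen 2: ○○○○○
○○○○○
○○○○○
○○○○○
○●●●●
○○●○○
●●○○●
gen 3: ●○○○○
○○○○○
○○○○○
○○●●○
○●●●○
○○○○○
●●○○○
gen 4: ●●○○○
○○○○○
○○○○○
○●○●○
○●○●○
●○○○○
●●○○○
gen 5: ●●○○○
○○○○○
○○○○○
○○○○○
●●○○●
●○●○●
○○○○●
gen 6: ●○○○○
○○○○○
○○○○○
●○○○○
○●○●●
○○○○○
○○○●●
gen 7: ○○○○●
○○○○○
○○○○○
●○○○●
●○○○●
●○●○○
○○○○●
gen 8: ○○○○○
○○○○○
○○○○○
●○○○●
○○○●○
●●○●○
●○○●●
gen 9: ○○○○●
○○○○○
○○○○○
○○○○●
○●●●○
●●○●○
●●●●○
gen 10: ●●●●●
○○○○○
○○○○○
○○●●○
○●○●○
○○○○○
○○○●○
gen 11: ●●●●●
●●●●●
○○○○○
○○●●○
○○○●○
○○●○○
●●○●○
gen 12: ○○○○○
○○○○○
●○○○○
○○●●○
○○○●○
○●●●●
○○○○○
gen 13: ○○○○○
○○○○○
○○○○○
○○●●●
○●○○○
○○●●●
○○●●○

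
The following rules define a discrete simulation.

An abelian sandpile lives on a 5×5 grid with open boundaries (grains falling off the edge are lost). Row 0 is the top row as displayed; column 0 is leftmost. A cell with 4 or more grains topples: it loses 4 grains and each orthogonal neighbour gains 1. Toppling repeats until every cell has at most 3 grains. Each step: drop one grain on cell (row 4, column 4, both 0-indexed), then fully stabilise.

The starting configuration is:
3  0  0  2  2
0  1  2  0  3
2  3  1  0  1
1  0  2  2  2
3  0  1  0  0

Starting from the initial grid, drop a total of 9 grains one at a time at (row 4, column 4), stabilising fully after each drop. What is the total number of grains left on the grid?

35

gen 0: 3  0  0  2  2
0  1  2  0  3
2  3  1  0  1
1  0  2  2  2
3  0  1  0  0
gen 1: 3  0  0  2  2
0  1  2  0  3
2  3  1  0  1
1  0  2  2  2
3  0  1  0  1
gen 2: 3  0  0  2  2
0  1  2  0  3
2  3  1  0  1
1  0  2  2  2
3  0  1  0  2
gen 3: 3  0  0  2  2
0  1  2  0  3
2  3  1  0  1
1  0  2  2  2
3  0  1  0  3
gen 4: 3  0  0  2  2
0  1  2  0  3
2  3  1  0  1
1  0  2  2  3
3  0  1  1  0
gen 5: 3  0  0  2  2
0  1  2  0  3
2  3  1  0  1
1  0  2  2  3
3  0  1  1  1
gen 6: 3  0  0  2  2
0  1  2  0  3
2  3  1  0  1
1  0  2  2  3
3  0  1  1  2
gen 7: 3  0  0  2  2
0  1  2  0  3
2  3  1  0  1
1  0  2  2  3
3  0  1  1  3
gen 8: 3  0  0  2  2
0  1  2  0  3
2  3  1  0  2
1  0  2  3  0
3  0  1  2  1
gen 9: 3  0  0  2  2
0  1  2  0  3
2  3  1  0  2
1  0  2  3  0
3  0  1  2  2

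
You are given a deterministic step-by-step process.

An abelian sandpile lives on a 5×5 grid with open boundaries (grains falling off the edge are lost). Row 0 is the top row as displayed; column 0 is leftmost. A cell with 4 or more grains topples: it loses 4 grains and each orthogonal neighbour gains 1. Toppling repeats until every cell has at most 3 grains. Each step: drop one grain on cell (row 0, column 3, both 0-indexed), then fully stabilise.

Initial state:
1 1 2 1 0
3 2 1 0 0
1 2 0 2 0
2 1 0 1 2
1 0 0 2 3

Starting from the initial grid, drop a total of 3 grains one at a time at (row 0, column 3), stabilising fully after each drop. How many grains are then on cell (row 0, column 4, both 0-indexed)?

[0] 1 1 2 1 0
3 2 1 0 0
1 2 0 2 0
2 1 0 1 2
1 0 0 2 3
[1] 1 1 2 2 0
3 2 1 0 0
1 2 0 2 0
2 1 0 1 2
1 0 0 2 3
[2] 1 1 2 3 0
3 2 1 0 0
1 2 0 2 0
2 1 0 1 2
1 0 0 2 3
[3] 1 1 3 0 1
3 2 1 1 0
1 2 0 2 0
2 1 0 1 2
1 0 0 2 3

1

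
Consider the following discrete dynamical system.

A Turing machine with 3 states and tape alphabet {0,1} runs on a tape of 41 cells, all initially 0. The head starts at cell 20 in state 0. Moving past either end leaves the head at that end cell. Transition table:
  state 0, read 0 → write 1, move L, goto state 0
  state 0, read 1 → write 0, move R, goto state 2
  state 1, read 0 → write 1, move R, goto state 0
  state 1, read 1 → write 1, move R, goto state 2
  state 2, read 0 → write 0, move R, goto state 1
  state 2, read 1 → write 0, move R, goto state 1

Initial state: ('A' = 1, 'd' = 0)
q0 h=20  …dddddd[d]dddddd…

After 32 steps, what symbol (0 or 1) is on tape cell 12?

step 0: q0 h=20  …dddddd[d]dddddd…
step 1: q0 h=19  …dddddd[d]Addddd…
step 2: q0 h=18  …dddddd[d]AAdddd…
step 3: q0 h=17  …dddddd[d]AAAddd…
step 4: q0 h=16  …dddddd[d]AAAAdd…
step 5: q0 h=15  …dddddd[d]AAAAAd…
step 6: q0 h=14  …dddddd[d]AAAAAA…
step 7: q0 h=13  …dddddd[d]AAAAAA…
step 8: q0 h=12  …dddddd[d]AAAAAA…
step 9: q0 h=11  …dddddd[d]AAAAAA…
step 10: q0 h=10  …dddddd[d]AAAAAA…
step 11: q0 h= 9  …dddddd[d]AAAAAA…
step 12: q0 h= 8  …dddddd[d]AAAAAA…
step 13: q0 h= 7  …dddddd[d]AAAAAA…
step 14: q0 h= 6  |dddddd[d]AAAAAA…
step 15: q0 h= 5  |ddddd[d]AAAAAA…
step 16: q0 h= 4  |dddd[d]AAAAAA…
step 17: q0 h= 3  |ddd[d]AAAAAA…
step 18: q0 h= 2  |dd[d]AAAAAA…
step 19: q0 h= 1  |d[d]AAAAAA…
step 20: q0 h= 0  |[d]AAAAAA…
step 21: q0 h= 0  |[A]AAAAAA…
step 22: q2 h= 1  |d[A]AAAAAA…
step 23: q1 h= 2  |dd[A]AAAAAA…
step 24: q2 h= 3  |ddA[A]AAAAAA…
step 25: q1 h= 4  |ddAd[A]AAAAAA…
step 26: q2 h= 5  |ddAdA[A]AAAAAA…
step 27: q1 h= 6  |ddAdAd[A]AAAAAA…
step 28: q2 h= 7  …dAdAdA[A]AAAAAA…
step 29: q1 h= 8  …AdAdAd[A]AAAAAA…
step 30: q2 h= 9  …dAdAdA[A]AAAAAA…
step 31: q1 h=10  …AdAdAd[A]AAAAAA…
step 32: q2 h=11  …dAdAdA[A]AAAAAA…

1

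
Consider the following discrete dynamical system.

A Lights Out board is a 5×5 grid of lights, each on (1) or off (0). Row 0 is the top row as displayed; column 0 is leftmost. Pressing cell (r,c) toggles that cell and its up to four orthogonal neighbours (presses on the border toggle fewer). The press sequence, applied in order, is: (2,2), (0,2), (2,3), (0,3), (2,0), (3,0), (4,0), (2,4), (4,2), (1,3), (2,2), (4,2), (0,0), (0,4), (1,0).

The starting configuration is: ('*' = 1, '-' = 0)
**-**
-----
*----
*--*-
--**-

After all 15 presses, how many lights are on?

0) **-**
-----
*----
*--*-
--**-
1) **-**
--*--
****-
*-**-
--**-
2) *-*-*
-----
****-
*-**-
--**-
3) *-*-*
---*-
**--*
*-*--
--**-
4) *--*-
-----
**--*
*-*--
--**-
5) *--*-
*----
----*
--*--
--**-
6) *--*-
*----
*---*
***--
*-**-
7) *--*-
*----
*---*
-**--
-***-
8) *--*-
*---*
*--*-
-**-*
-***-
9) *--*-
*---*
*--*-
-*--*
-----
10) *----
*-**-
*----
-*--*
-----
11) *----
*--*-
****-
-**-*
-----
12) *----
*--*-
****-
-*--*
-***-
13) -*---
---*-
****-
-*--*
-***-
14) -*-**
---**
****-
-*--*
-***-
15) **-**
**-**
-***-
-*--*
-***-

16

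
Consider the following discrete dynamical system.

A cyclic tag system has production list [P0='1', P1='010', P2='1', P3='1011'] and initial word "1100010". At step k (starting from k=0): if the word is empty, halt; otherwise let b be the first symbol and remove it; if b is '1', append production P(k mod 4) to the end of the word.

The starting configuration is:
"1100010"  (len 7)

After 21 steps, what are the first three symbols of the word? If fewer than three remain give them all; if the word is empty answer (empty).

111

[0] "1100010"  (len 7)
[1] "1000101"  (len 7)
[2] "000101010"  (len 9)
[3] "00101010"  (len 8)
[4] "0101010"  (len 7)
[5] "101010"  (len 6)
[6] "01010010"  (len 8)
[7] "1010010"  (len 7)
[8] "0100101011"  (len 10)
[9] "100101011"  (len 9)
[10] "00101011010"  (len 11)
[11] "0101011010"  (len 10)
[12] "101011010"  (len 9)
[13] "010110101"  (len 9)
[14] "10110101"  (len 8)
[15] "01101011"  (len 8)
[16] "1101011"  (len 7)
[17] "1010111"  (len 7)
[18] "010111010"  (len 9)
[19] "10111010"  (len 8)
[20] "01110101011"  (len 11)
[21] "1110101011"  (len 10)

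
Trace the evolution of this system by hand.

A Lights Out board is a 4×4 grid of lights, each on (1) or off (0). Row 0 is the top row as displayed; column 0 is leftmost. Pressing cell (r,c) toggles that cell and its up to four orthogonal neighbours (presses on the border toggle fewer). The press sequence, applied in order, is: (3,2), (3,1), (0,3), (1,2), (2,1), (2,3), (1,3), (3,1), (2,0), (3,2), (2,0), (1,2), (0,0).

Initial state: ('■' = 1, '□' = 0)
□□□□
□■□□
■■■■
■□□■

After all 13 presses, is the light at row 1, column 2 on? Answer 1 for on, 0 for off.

1

k=0  □□□□
□■□□
■■■■
■□□■
k=1  □□□□
□■□□
■■□■
■■■□
k=2  □□□□
□■□□
■□□■
□□□□
k=3  □□■■
□■□■
■□□■
□□□□
k=4  □□□■
□□■□
■□■■
□□□□
k=5  □□□■
□■■□
□■□■
□■□□
k=6  □□□■
□■■■
□■■□
□■□■
k=7  □□□□
□■□□
□■■■
□■□■
k=8  □□□□
□■□□
□□■■
■□■■
k=9  □□□□
■■□□
■■■■
□□■■
k=10  □□□□
■■□□
■■□■
□■□□
k=11  □□□□
□■□□
□□□■
■■□□
k=12  □□■□
□□■■
□□■■
■■□□
k=13  ■■■□
■□■■
□□■■
■■□□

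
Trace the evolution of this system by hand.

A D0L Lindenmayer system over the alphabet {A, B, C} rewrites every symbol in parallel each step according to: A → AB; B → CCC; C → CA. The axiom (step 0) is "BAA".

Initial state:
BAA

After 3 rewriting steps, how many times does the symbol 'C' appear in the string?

0) BAA
1) CCCABAB
2) CACACAABCCCABCCC
3) CAABCAABCAABABCCCCACACAABCCCCACACA

15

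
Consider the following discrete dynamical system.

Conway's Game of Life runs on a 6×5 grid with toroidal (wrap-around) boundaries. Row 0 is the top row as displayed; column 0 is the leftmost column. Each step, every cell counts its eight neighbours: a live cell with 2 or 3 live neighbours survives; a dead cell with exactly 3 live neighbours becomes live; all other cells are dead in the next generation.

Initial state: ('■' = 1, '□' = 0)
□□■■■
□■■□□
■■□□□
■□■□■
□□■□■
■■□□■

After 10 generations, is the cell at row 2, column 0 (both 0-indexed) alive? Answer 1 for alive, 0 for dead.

1

0) □□■■■
□■■□□
■■□□□
■□■□■
□□■□■
■■□□■
1) □□□□■
□□□□■
□□□■■
□□■□■
□□■□□
□■□□□
2) ■□□□□
■□□□■
■□□□■
□□■□■
□■■■□
□□□□□
3) ■□□□■
□■□□□
□■□□□
□□■□■
□■■■□
□■■□□
4) ■□■□□
□■□□□
■■■□□
■□□□□
■□□□□
□□□□■
5) ■■□□□
□□□□□
■□■□□
■□□□■
■□□□■
■■□□■
6) □■□□■
■□□□□
■■□□■
□□□■□
□□□■□
□□□□□
7) ■□□□□
□□□□□
■■□□■
■□■■□
□□□□□
□□□□□
8) □□□□□
□■□□■
■■■■■
■□■■□
□□□□□
□□□□□
9) □□□□□
□■□□■
□□□□□
■□□□□
□□□□□
□□□□□
10) □□□□□
□□□□□
■□□□□
□□□□□
□□□□□
□□□□□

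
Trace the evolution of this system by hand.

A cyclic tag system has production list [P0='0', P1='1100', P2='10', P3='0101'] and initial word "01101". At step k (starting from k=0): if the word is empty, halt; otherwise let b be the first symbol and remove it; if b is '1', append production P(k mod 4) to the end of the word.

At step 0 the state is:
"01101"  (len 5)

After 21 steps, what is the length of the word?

t=0: "01101"  (len 5)
t=1: "1101"  (len 4)
t=2: "1011100"  (len 7)
t=3: "01110010"  (len 8)
t=4: "1110010"  (len 7)
t=5: "1100100"  (len 7)
t=6: "1001001100"  (len 10)
t=7: "00100110010"  (len 11)
t=8: "0100110010"  (len 10)
t=9: "100110010"  (len 9)
t=10: "001100101100"  (len 12)
t=11: "01100101100"  (len 11)
t=12: "1100101100"  (len 10)
t=13: "1001011000"  (len 10)
t=14: "0010110001100"  (len 13)
t=15: "010110001100"  (len 12)
t=16: "10110001100"  (len 11)
t=17: "01100011000"  (len 11)
t=18: "1100011000"  (len 10)
t=19: "10001100010"  (len 11)
t=20: "00011000100101"  (len 14)
t=21: "0011000100101"  (len 13)

13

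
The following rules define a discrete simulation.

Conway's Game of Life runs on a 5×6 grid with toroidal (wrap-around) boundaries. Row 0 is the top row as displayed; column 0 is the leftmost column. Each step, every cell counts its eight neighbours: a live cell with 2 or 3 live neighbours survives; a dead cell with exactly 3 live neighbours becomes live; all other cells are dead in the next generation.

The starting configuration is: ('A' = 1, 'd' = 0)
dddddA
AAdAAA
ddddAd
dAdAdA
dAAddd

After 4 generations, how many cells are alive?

[0] dddddA
AAdAAA
ddddAd
dAdAdA
dAAddd
[1] dddAdA
AddAdd
dAdddd
AAdAAd
dAAdAd
[2] AAdAdA
AdAdAd
dAdAAA
AddAAA
dAdddd
[3] dddAAA
dddddd
dAdddd
dAdAdd
dAdAdd
[4] ddAAAd
ddddAd
ddAddd
AAdddd
AddAdd

9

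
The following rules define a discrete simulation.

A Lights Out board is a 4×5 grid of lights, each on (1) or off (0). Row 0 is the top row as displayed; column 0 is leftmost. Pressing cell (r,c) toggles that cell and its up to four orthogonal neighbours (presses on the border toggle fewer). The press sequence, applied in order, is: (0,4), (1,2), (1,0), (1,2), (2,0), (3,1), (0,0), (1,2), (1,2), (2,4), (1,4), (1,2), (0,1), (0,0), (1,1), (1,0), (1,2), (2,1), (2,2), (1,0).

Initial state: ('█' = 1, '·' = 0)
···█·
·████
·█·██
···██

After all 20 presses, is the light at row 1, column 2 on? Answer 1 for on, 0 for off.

1

gen 0: ···█·
·████
·█·██
···██
gen 1: ····█
·███·
·█·██
···██
gen 2: ··█·█
·····
·████
···██
gen 3: █·█·█
██···
█████
···██
gen 4: █···█
█·██·
██·██
···██
gen 5: █···█
··██·
···██
█··██
gen 6: █···█
··██·
·█·██
·████
gen 7: ·█··█
█·██·
·█·██
·████
gen 8: ·██·█
██···
·████
·████
gen 9: ·█··█
█·██·
·█·██
·████
gen 10: ·█··█
█·███
·█···
·███·
gen 11: ·█···
█·█··
·█··█
·███·
gen 12: ·██··
██·█·
·██·█
·███·
gen 13: █····
█··█·
·██·█
·███·
gen 14: ·█···
···█·
·██·█
·███·
gen 15: ·····
████·
··█·█
·███·
gen 16: █····
··██·
█·█·█
·███·
gen 17: █·█··
·█···
█···█
·███·
gen 18: █·█··
·····
·██·█
··██·
gen 19: █·█··
··█··
···██
···█·
gen 20: ··█··
███··
█··██
···█·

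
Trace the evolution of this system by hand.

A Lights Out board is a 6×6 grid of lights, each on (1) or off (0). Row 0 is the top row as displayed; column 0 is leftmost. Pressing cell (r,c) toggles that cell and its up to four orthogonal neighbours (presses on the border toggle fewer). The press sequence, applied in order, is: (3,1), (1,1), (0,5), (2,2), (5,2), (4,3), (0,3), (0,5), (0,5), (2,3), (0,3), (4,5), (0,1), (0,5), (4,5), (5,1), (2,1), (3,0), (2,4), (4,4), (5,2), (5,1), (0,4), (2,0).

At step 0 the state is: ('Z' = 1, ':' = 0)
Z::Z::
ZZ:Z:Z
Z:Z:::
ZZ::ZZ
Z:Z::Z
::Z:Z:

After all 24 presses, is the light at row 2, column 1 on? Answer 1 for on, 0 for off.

k=0  Z::Z::
ZZ:Z:Z
Z:Z:::
ZZ::ZZ
Z:Z::Z
::Z:Z:
k=1  Z::Z::
ZZ:Z:Z
ZZZ:::
::Z:ZZ
ZZZ::Z
::Z:Z:
k=2  ZZ:Z::
::ZZ:Z
Z:Z:::
::Z:ZZ
ZZZ::Z
::Z:Z:
k=3  ZZ:ZZZ
::ZZ::
Z:Z:::
::Z:ZZ
ZZZ::Z
::Z:Z:
k=4  ZZ:ZZZ
:::Z::
ZZ:Z::
::::ZZ
ZZZ::Z
::Z:Z:
k=5  ZZ:ZZZ
:::Z::
ZZ:Z::
::::ZZ
ZZ:::Z
:Z:ZZ:
k=6  ZZ:ZZZ
:::Z::
ZZ:Z::
:::ZZZ
ZZZZZZ
:Z::Z:
k=7  ZZZ::Z
::::::
ZZ:Z::
:::ZZZ
ZZZZZZ
:Z::Z:
k=8  ZZZ:Z:
:::::Z
ZZ:Z::
:::ZZZ
ZZZZZZ
:Z::Z:
k=9  ZZZ::Z
::::::
ZZ:Z::
:::ZZZ
ZZZZZZ
:Z::Z:
k=10  ZZZ::Z
:::Z::
ZZZ:Z:
::::ZZ
ZZZZZZ
:Z::Z:
k=11  ZZ:ZZZ
::::::
ZZZ:Z:
::::ZZ
ZZZZZZ
:Z::Z:
k=12  ZZ:ZZZ
::::::
ZZZ:Z:
::::Z:
ZZZZ::
:Z::ZZ
k=13  ::ZZZZ
:Z::::
ZZZ:Z:
::::Z:
ZZZZ::
:Z::ZZ
k=14  ::ZZ::
:Z:::Z
ZZZ:Z:
::::Z:
ZZZZ::
:Z::ZZ
k=15  ::ZZ::
:Z:::Z
ZZZ:Z:
::::ZZ
ZZZZZZ
:Z::Z:
k=16  ::ZZ::
:Z:::Z
ZZZ:Z:
::::ZZ
Z:ZZZZ
Z:Z:Z:
k=17  ::ZZ::
:::::Z
::::Z:
:Z::ZZ
Z:ZZZZ
Z:Z:Z:
k=18  ::ZZ::
:::::Z
Z:::Z:
Z:::ZZ
::ZZZZ
Z:Z:Z:
k=19  ::ZZ::
::::ZZ
Z::Z:Z
Z::::Z
::ZZZZ
Z:Z:Z:
k=20  ::ZZ::
::::ZZ
Z::Z:Z
Z:::ZZ
::Z:::
Z:Z:::
k=21  ::ZZ::
::::ZZ
Z::Z:Z
Z:::ZZ
::::::
ZZ:Z::
k=22  ::ZZ::
::::ZZ
Z::Z:Z
Z:::ZZ
:Z::::
::ZZ::
k=23  ::Z:ZZ
:::::Z
Z::Z:Z
Z:::ZZ
:Z::::
::ZZ::
k=24  ::Z:ZZ
Z::::Z
:Z:Z:Z
::::ZZ
:Z::::
::ZZ::

1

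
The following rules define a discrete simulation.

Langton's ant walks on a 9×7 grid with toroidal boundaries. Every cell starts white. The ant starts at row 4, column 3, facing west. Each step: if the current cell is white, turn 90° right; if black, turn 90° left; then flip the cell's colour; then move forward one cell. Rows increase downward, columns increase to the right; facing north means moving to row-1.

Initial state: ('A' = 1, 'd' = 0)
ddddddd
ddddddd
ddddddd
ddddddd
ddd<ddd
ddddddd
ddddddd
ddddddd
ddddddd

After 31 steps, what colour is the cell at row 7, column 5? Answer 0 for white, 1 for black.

t=0: ddddddd
ddddddd
ddddddd
ddddddd
ddd<ddd
ddddddd
ddddddd
ddddddd
ddddddd
t=1: ddddddd
ddddddd
ddddddd
ddd^ddd
dddAddd
ddddddd
ddddddd
ddddddd
ddddddd
t=2: ddddddd
ddddddd
ddddddd
dddA>dd
dddAddd
ddddddd
ddddddd
ddddddd
ddddddd
t=3: ddddddd
ddddddd
ddddddd
dddAAdd
dddAvdd
ddddddd
ddddddd
ddddddd
ddddddd
t=4: ddddddd
ddddddd
ddddddd
dddAAdd
ddd<Add
ddddddd
ddddddd
ddddddd
ddddddd
t=5: ddddddd
ddddddd
ddddddd
dddAAdd
ddddAdd
dddvddd
ddddddd
ddddddd
ddddddd
t=6: ddddddd
ddddddd
ddddddd
dddAAdd
ddddAdd
dd<Addd
ddddddd
ddddddd
ddddddd
t=7: ddddddd
ddddddd
ddddddd
dddAAdd
dd^dAdd
ddAAddd
ddddddd
ddddddd
ddddddd
t=8: ddddddd
ddddddd
ddddddd
dddAAdd
ddA>Add
ddAAddd
ddddddd
ddddddd
ddddddd
t=9: ddddddd
ddddddd
ddddddd
dddAAdd
ddAAAdd
ddAvddd
ddddddd
ddddddd
ddddddd
t=10: ddddddd
ddddddd
ddddddd
dddAAdd
ddAAAdd
ddAd>dd
ddddddd
ddddddd
ddddddd
t=11: ddddddd
ddddddd
ddddddd
dddAAdd
ddAAAdd
ddAdAdd
ddddvdd
ddddddd
ddddddd
t=12: ddddddd
ddddddd
ddddddd
dddAAdd
ddAAAdd
ddAdAdd
ddd<Add
ddddddd
ddddddd
t=13: ddddddd
ddddddd
ddddddd
dddAAdd
ddAAAdd
ddA^Add
dddAAdd
ddddddd
ddddddd
t=14: ddddddd
ddddddd
ddddddd
dddAAdd
ddAAAdd
ddAA>dd
dddAAdd
ddddddd
ddddddd
t=15: ddddddd
ddddddd
ddddddd
dddAAdd
ddAA^dd
ddAAddd
dddAAdd
ddddddd
ddddddd
t=16: ddddddd
ddddddd
ddddddd
dddAAdd
ddA<ddd
ddAAddd
dddAAdd
ddddddd
ddddddd
t=17: ddddddd
ddddddd
ddddddd
dddAAdd
ddAdddd
ddAvddd
dddAAdd
ddddddd
ddddddd
t=18: ddddddd
ddddddd
ddddddd
dddAAdd
ddAdddd
ddAd>dd
dddAAdd
ddddddd
ddddddd
t=19: ddddddd
ddddddd
ddddddd
dddAAdd
ddAdddd
ddAdAdd
dddAvdd
ddddddd
ddddddd
t=20: ddddddd
ddddddd
ddddddd
dddAAdd
ddAdddd
ddAdAdd
dddAd>d
ddddddd
ddddddd
t=21: ddddddd
ddddddd
ddddddd
dddAAdd
ddAdddd
ddAdAdd
dddAdAd
dddddvd
ddddddd
t=22: ddddddd
ddddddd
ddddddd
dddAAdd
ddAdddd
ddAdAdd
dddAdAd
dddd<Ad
ddddddd
t=23: ddddddd
ddddddd
ddddddd
dddAAdd
ddAdddd
ddAdAdd
dddA^Ad
ddddAAd
ddddddd
t=24: ddddddd
ddddddd
ddddddd
dddAAdd
ddAdddd
ddAdAdd
dddAA>d
ddddAAd
ddddddd
t=25: ddddddd
ddddddd
ddddddd
dddAAdd
ddAdddd
ddAdA^d
dddAAdd
ddddAAd
ddddddd
t=26: ddddddd
ddddddd
ddddddd
dddAAdd
ddAdddd
ddAdAA>
dddAAdd
ddddAAd
ddddddd
t=27: ddddddd
ddddddd
ddddddd
dddAAdd
ddAdddd
ddAdAAA
dddAAdv
ddddAAd
ddddddd
t=28: ddddddd
ddddddd
ddddddd
dddAAdd
ddAdddd
ddAdAAA
dddAA<A
ddddAAd
ddddddd
t=29: ddddddd
ddddddd
ddddddd
dddAAdd
ddAdddd
ddAdA^A
dddAAAA
ddddAAd
ddddddd
t=30: ddddddd
ddddddd
ddddddd
dddAAdd
ddAdddd
ddAd<dA
dddAAAA
ddddAAd
ddddddd
t=31: ddddddd
ddddddd
ddddddd
dddAAdd
ddAdddd
ddAdddA
dddAvAA
ddddAAd
ddddddd

1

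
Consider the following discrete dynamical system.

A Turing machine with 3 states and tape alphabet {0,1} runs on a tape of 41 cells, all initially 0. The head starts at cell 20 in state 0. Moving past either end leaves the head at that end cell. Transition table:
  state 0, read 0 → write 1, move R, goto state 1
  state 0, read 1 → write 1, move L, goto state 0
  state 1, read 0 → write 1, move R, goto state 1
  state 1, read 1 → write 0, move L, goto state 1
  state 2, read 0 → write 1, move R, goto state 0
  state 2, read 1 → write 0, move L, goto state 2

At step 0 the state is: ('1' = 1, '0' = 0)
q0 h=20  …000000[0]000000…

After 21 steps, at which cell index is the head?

[0] q0 h=20  …000000[0]000000…
[1] q1 h=21  …000001[0]000000…
[2] q1 h=22  …000011[0]000000…
[3] q1 h=23  …000111[0]000000…
[4] q1 h=24  …001111[0]000000…
[5] q1 h=25  …011111[0]000000…
[6] q1 h=26  …111111[0]000000…
[7] q1 h=27  …111111[0]000000…
[8] q1 h=28  …111111[0]000000…
[9] q1 h=29  …111111[0]000000…
[10] q1 h=30  …111111[0]000000…
[11] q1 h=31  …111111[0]000000…
[12] q1 h=32  …111111[0]000000…
[13] q1 h=33  …111111[0]000000…
[14] q1 h=34  …111111[0]000000|
[15] q1 h=35  …111111[0]00000|
[16] q1 h=36  …111111[0]0000|
[17] q1 h=37  …111111[0]000|
[18] q1 h=38  …111111[0]00|
[19] q1 h=39  …111111[0]0|
[20] q1 h=40  …111111[0]|
[21] q1 h=40  …111111[1]|

40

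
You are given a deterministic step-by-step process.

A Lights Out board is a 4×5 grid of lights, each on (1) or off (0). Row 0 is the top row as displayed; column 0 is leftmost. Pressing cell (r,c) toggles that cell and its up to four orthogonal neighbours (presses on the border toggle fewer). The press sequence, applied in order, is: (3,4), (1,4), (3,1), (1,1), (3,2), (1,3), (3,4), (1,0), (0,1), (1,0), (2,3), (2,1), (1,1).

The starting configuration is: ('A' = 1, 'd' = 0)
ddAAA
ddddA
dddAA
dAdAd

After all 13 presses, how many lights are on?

0) ddAAA
ddddA
dddAA
dAdAd
1) ddAAA
ddddA
dddAd
dAddA
2) ddAAd
dddAd
dddAA
dAddA
3) ddAAd
dddAd
dAdAA
AdAdA
4) dAAAd
AAAAd
dddAA
AdAdA
5) dAAAd
AAAAd
ddAAA
AAdAA
6) dAAdd
AAddA
ddAdA
AAdAA
7) dAAdd
AAddA
ddAdd
AAddd
8) AAAdd
ddddA
AdAdd
AAddd
9) ddddd
dAddA
AdAdd
AAddd
10) Adddd
AdddA
ddAdd
AAddd
11) Adddd
AddAA
dddAA
AAdAd
12) Adddd
AAdAA
AAAAA
AddAd
13) AAddd
ddAAA
AdAAA
AddAd

11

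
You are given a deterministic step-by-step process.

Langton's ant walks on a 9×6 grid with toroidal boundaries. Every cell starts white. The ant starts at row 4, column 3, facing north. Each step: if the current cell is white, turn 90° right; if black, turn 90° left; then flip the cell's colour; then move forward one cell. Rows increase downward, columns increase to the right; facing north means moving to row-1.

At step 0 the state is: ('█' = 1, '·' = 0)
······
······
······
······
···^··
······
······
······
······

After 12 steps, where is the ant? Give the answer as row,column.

[0] ······
······
······
······
···^··
······
······
······
······
[1] ······
······
······
······
···█>·
······
······
······
······
[2] ······
······
······
······
···██·
····v·
······
······
······
[3] ······
······
······
······
···██·
···<█·
······
······
······
[4] ······
······
······
······
···^█·
···██·
······
······
······
[5] ······
······
······
······
··<·█·
···██·
······
······
······
[6] ······
······
······
··^···
··█·█·
···██·
······
······
······
[7] ······
······
······
··█>··
··█·█·
···██·
······
······
······
[8] ······
······
······
··██··
··█v█·
···██·
······
······
······
[9] ······
······
······
··██··
··<██·
···██·
······
······
······
[10] ······
······
······
··██··
···██·
··v██·
······
······
······
[11] ······
······
······
··██··
···██·
·<███·
······
······
······
[12] ······
······
······
··██··
·^·██·
·████·
······
······
······

4,1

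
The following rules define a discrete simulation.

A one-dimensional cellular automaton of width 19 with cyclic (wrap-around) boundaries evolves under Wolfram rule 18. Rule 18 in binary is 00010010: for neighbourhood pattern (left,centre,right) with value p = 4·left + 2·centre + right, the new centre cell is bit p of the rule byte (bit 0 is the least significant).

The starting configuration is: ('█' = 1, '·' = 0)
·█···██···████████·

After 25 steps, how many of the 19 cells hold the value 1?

4

[0] ·█···██···████████·
[1] █·█·█··█·█········█
[2] ·····██···█······█·
[3] ····█··█·█·█····█·█
[4] █··█·██·····█··█···
[5] ·██····█···█·██·█·█
[6] ···█··█·█·█········
[7] ··█·██·····█·······
[8] ·█····█···█·█······
[9] █·█··█·█·█···█·····
[10] ···██·····█·█·█···█
[11] █·█··█···█·····█·█·
[12] ···██·█·█·█···█····
[13] ··█········█·█·█···
[14] ·█·█······█·····█··
[15] █···█····█·█···█·█·
[16] ·█·█·█··█···█·█····
[17] █·····██·█·█···█···
[18] ·█···█······█·█·█·█
[19] ··█·█·█····█·······
[20] ·█·····█··█·█······
[21] █·█···█·██···█·····
[22] ···█·█····█·█·█···█
[23] █·█···█··█·····█·█·
[24] ···█·█·██·█···█····
[25] ··█········█·█·█···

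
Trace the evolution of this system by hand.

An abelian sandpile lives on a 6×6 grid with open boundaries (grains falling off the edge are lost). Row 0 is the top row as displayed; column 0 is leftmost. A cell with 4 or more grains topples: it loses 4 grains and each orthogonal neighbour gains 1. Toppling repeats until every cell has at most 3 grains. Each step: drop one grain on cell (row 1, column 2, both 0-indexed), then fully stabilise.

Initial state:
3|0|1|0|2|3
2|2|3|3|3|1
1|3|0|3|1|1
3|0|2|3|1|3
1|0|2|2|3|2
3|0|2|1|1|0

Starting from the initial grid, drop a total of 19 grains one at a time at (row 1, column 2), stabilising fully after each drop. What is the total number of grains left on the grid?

t=0: 3|0|1|0|2|3
2|2|3|3|3|1
1|3|0|3|1|1
3|0|2|3|1|3
1|0|2|2|3|2
3|0|2|1|1|0
t=1: 3|0|2|1|3|3
2|3|1|2|0|2
1|3|2|1|3|1
3|0|3|0|2|3
1|0|2|3|3|2
3|0|2|1|1|0
t=2: 3|0|2|1|3|3
2|3|2|2|0|2
1|3|2|1|3|1
3|0|3|0|2|3
1|0|2|3|3|2
3|0|2|1|1|0
t=3: 3|0|2|1|3|3
2|3|3|2|0|2
1|3|2|1|3|1
3|0|3|0|2|3
1|0|2|3|3|2
3|0|2|1|1|0
t=4: 3|1|3|1|3|3
3|1|2|3|0|2
2|1|1|2|3|1
3|2|0|1|2|3
1|0|3|3|3|2
3|0|2|1|1|0
t=5: 3|1|3|1|3|3
3|1|3|3|0|2
2|1|1|2|3|1
3|2|0|1|2|3
1|0|3|3|3|2
3|0|2|1|1|0
t=6: 3|2|0|3|3|3
3|2|2|0|1|2
2|1|2|3|3|1
3|2|0|1|2|3
1|0|3|3|3|2
3|0|2|1|1|0
t=7: 3|2|0|3|3|3
3|2|3|0|1|2
2|1|2|3|3|1
3|2|0|1|2|3
1|0|3|3|3|2
3|0|2|1|1|0
t=8: 3|2|1|3|3|3
3|3|0|1|1|2
2|1|3|3|3|1
3|2|0|1|2|3
1|0|3|3|3|2
3|0|2|1|1|0
t=9: 3|2|1|3|3|3
3|3|1|1|1|2
2|1|3|3|3|1
3|2|0|1|2|3
1|0|3|3|3|2
3|0|2|1|1|0
t=10: 3|2|1|3|3|3
3|3|2|1|1|2
2|1|3|3|3|1
3|2|0|1|2|3
1|0|3|3|3|2
3|0|2|1|1|0
t=11: 3|2|1|3|3|3
3|3|3|1|1|2
2|1|3|3|3|1
3|2|0|1|2|3
1|0|3|3|3|2
3|0|2|1|1|0
t=12: 1|0|3|3|3|3
1|2|2|3|2|2
3|3|1|1|0|2
3|2|1|2|3|3
1|0|3|3|3|2
3|0|2|1|1|0
t=13: 1|0|3|3|3|3
1|2|3|3|2|2
3|3|1|1|0|2
3|2|1|2|3|3
1|0|3|3|3|2
3|0|2|1|1|0
t=14: 1|1|1|2|2|1
1|3|2|2|1|0
3|3|2|2|1|3
3|2|1|2|3|3
1|0|3|3|3|2
3|0|2|1|1|0
t=15: 1|1|1|2|2|1
1|3|3|2|1|0
3|3|2|2|1|3
3|2|1|2|3|3
1|0|3|3|3|2
3|0|2|1|1|0
t=16: 1|2|2|2|2|1
3|1|2|3|1|0
1|3|0|3|1|3
1|0|3|2|3|3
2|1|3|3|3|2
3|0|2|1|1|0
t=17: 1|2|2|2|2|1
3|1|3|3|1|0
1|3|0|3|1|3
1|0|3|2|3|3
2|1|3|3|3|2
3|0|2|1|1|0
t=18: 1|2|3|3|2|1
3|2|1|1|2|0
1|3|2|0|2|3
1|0|3|3|3|3
2|1|3|3|3|2
3|0|2|1|1|0
t=19: 1|2|3|3|2|1
3|2|2|1|2|0
1|3|2|0|2|3
1|0|3|3|3|3
2|1|3|3|3|2
3|0|2|1|1|0

67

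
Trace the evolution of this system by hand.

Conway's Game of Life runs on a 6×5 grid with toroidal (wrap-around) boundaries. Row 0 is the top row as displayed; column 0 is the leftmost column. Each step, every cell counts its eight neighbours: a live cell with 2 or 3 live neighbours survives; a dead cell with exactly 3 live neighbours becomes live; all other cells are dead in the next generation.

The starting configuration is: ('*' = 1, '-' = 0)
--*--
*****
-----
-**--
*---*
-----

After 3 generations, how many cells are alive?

6

step 0: --*--
*****
-----
-**--
*---*
-----
step 1: *-*-*
*****
----*
**---
**---
-----
step 2: --*--
--*--
-----
-*--*
**---
----*
step 3: ---*-
-----
-----
-*---
-*--*
**---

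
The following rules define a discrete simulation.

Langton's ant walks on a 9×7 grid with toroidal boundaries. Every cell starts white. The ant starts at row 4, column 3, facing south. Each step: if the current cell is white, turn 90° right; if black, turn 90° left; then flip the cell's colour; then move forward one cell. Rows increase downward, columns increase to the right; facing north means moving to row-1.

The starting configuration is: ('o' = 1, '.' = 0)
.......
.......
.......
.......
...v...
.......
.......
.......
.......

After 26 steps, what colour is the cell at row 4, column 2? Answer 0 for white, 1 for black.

t=0: .......
.......
.......
.......
...v...
.......
.......
.......
.......
t=1: .......
.......
.......
.......
..<o...
.......
.......
.......
.......
t=2: .......
.......
.......
..^....
..oo...
.......
.......
.......
.......
t=3: .......
.......
.......
..o>...
..oo...
.......
.......
.......
.......
t=4: .......
.......
.......
..oo...
..ov...
.......
.......
.......
.......
t=5: .......
.......
.......
..oo...
..o.>..
.......
.......
.......
.......
t=6: .......
.......
.......
..oo...
..o.o..
....v..
.......
.......
.......
t=7: .......
.......
.......
..oo...
..o.o..
...<o..
.......
.......
.......
t=8: .......
.......
.......
..oo...
..o^o..
...oo..
.......
.......
.......
t=9: .......
.......
.......
..oo...
..oo>..
...oo..
.......
.......
.......
t=10: .......
.......
.......
..oo^..
..oo...
...oo..
.......
.......
.......
t=11: .......
.......
.......
..ooo>.
..oo...
...oo..
.......
.......
.......
t=12: .......
.......
.......
..oooo.
..oo.v.
...oo..
.......
.......
.......
t=13: .......
.......
.......
..oooo.
..oo<o.
...oo..
.......
.......
.......
t=14: .......
.......
.......
..oo^o.
..oooo.
...oo..
.......
.......
.......
t=15: .......
.......
.......
..o<.o.
..oooo.
...oo..
.......
.......
.......
t=16: .......
.......
.......
..o..o.
..ovoo.
...oo..
.......
.......
.......
t=17: .......
.......
.......
..o..o.
..o.>o.
...oo..
.......
.......
.......
t=18: .......
.......
.......
..o.^o.
..o..o.
...oo..
.......
.......
.......
t=19: .......
.......
.......
..o.o>.
..o..o.
...oo..
.......
.......
.......
t=20: .......
.......
.....^.
..o.o..
..o..o.
...oo..
.......
.......
.......
t=21: .......
.......
.....o>
..o.o..
..o..o.
...oo..
.......
.......
.......
t=22: .......
.......
.....oo
..o.o.v
..o..o.
...oo..
.......
.......
.......
t=23: .......
.......
.....oo
..o.o<o
..o..o.
...oo..
.......
.......
.......
t=24: .......
.......
.....^o
..o.ooo
..o..o.
...oo..
.......
.......
.......
t=25: .......
.......
....<.o
..o.ooo
..o..o.
...oo..
.......
.......
.......
t=26: .......
....^..
....o.o
..o.ooo
..o..o.
...oo..
.......
.......
.......

1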